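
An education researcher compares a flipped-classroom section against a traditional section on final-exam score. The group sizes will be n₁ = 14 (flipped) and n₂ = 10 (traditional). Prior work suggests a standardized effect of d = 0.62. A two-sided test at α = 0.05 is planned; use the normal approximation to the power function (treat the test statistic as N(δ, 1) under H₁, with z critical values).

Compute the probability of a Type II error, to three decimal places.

β ≈ 0.678

Noncentrality parameter: δ = d / √(1/n₁ + 1/n₂) = 0.62 / √(1/14 + 1/10) = 1.4974
Two-sided α = 0.05 → critical value z_{0.025} = 1.960.
Power = Φ(δ − 1.960) + Φ(−δ − 1.960) = Φ(-0.463) + Φ(-3.457) = 0.3219 + 0.0003 = 0.3221.
Type II error: β = 1 − power = 1 − 0.3221 = 0.6779.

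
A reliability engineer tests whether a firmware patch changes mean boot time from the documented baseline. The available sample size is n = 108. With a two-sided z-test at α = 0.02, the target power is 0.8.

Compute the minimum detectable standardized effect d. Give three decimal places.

d ≈ 0.305

Need Φ(δ − 2.326) = 0.8, so δ = 2.326 + 0.842 = 3.168.
(Lower-tail contribution to power is negligible for δ > 0.)
δ = d·√n ⇒ d = δ/√n = 3.168/√108 = 0.3048.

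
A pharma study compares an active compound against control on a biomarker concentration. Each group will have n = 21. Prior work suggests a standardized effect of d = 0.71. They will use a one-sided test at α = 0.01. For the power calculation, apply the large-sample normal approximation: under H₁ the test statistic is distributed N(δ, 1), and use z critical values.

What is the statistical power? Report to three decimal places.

Power ≈ 0.490

Noncentrality parameter: δ = d·√(n/2) = 0.71 × √(21/2) = 2.3007
One-sided α = 0.01 → critical value z_{0.01} = 2.326.
Power = Φ(δ − 2.326) = Φ(-0.026) = 0.4898.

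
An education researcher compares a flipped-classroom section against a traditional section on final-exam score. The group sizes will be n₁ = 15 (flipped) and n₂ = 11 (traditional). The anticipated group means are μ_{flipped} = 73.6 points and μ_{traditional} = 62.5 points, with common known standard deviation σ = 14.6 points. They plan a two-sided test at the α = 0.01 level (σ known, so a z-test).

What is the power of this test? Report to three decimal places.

Power ≈ 0.254

Standardized effect: d = |μ_{flipped} − μ_{traditional}| / σ = |73.6 − 62.5| / 14.6 = 0.7603
Noncentrality parameter: δ = d / √(1/n₁ + 1/n₂) = 0.7603 / √(1/15 + 1/11) = 1.9152
Two-sided α = 0.01 → critical value z_{0.005} = 2.576.
Power = Φ(δ − 2.576) + Φ(−δ − 2.576) = Φ(-0.661) + Φ(-4.491) = 0.2544 + 0.0000 = 0.2544.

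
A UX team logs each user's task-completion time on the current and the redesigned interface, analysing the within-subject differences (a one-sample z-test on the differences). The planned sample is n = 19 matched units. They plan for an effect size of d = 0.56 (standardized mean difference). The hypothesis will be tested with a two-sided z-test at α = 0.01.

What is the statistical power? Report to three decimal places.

Noncentrality parameter: δ = d·√n = 0.56 × √19 = 2.4410
Critical value for a two-sided test at α = 0.01: z_{α/2} = 2.576.
Power = Φ(δ − 2.576) + Φ(−δ − 2.576) = Φ(-0.135) + Φ(-5.017) = 0.4464 + 0.0000 = 0.4464.

Power ≈ 0.446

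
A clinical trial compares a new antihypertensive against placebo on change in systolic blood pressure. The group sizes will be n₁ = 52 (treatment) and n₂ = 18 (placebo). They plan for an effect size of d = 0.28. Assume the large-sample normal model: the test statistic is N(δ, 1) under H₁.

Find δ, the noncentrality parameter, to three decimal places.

δ ≈ 1.024

δ = d / √(1/n₁ + 1/n₂) = 0.28 / √(1/52 + 1/18) = 1.0239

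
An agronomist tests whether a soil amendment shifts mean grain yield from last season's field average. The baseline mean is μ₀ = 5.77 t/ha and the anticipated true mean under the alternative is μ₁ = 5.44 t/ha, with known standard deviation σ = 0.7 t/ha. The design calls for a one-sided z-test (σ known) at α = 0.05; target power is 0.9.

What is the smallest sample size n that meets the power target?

n = 39

Standardized effect: d = |μ₁ − μ₀| / σ = |5.44 − 5.77| / 0.7 = 0.4714
Set Φ(δ − 1.645) = 0.9; then δ − 1.645 = Φ⁻¹(0.9) = 1.282, giving δ = 2.926.
δ = d·√n ⇒ n = (δ/d)² = (2.926 / 0.4714)² = 38.53.
Rounding up, n = 39.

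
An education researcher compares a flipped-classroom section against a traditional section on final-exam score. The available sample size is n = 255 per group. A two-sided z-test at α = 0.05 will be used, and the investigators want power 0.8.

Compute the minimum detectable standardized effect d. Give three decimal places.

d ≈ 0.248

Need Φ(δ − 1.960) = 0.8, so δ = 1.960 + 0.842 = 2.802.
(The second rejection-region term Φ(−δ − z_{α/2}) is negligible and dropped.)
δ = d·√(n/2) ⇒ d = δ/√(n/2) = 2.802/√(255/2) = 0.2481.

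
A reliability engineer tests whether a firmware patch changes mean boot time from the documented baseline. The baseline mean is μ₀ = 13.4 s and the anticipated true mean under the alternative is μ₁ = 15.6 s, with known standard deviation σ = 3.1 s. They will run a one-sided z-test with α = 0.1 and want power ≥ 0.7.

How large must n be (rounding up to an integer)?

n = 7

Standardized effect: d = |μ₁ − μ₀| / σ = |15.6 − 13.4| / 3.1 = 0.7097
Set Φ(δ − 1.282) = 0.7; then δ − 1.282 = Φ⁻¹(0.7) = 0.524, giving δ = 1.806.
δ = d·√n ⇒ n = (δ/d)² = (1.806 / 0.7097)² = 6.48.
Round up to the next whole unit.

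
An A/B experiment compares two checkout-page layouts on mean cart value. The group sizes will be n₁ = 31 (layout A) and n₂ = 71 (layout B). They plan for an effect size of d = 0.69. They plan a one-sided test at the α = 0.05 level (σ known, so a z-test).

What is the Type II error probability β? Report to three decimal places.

β ≈ 0.059

Noncentrality parameter: δ = d / √(1/n₁ + 1/n₂) = 0.69 / √(1/31 + 1/71) = 3.2052
One-sided α = 0.05 → critical value z_{0.05} = 1.645.
Power = P(Z > 1.645 − δ) = Φ(1.560) = 0.9407.
Type II error: β = 1 − power = 1 − 0.9407 = 0.0593.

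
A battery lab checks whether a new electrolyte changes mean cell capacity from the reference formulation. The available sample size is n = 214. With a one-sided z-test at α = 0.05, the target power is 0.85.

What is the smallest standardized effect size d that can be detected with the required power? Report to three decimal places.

d ≈ 0.183

Required noncentrality: δ = z_{0.05} + z_{0.15} = 1.645 + 1.036 = 2.681.
δ = d·√n ⇒ d = δ/√n = 2.681/√214 = 0.1833.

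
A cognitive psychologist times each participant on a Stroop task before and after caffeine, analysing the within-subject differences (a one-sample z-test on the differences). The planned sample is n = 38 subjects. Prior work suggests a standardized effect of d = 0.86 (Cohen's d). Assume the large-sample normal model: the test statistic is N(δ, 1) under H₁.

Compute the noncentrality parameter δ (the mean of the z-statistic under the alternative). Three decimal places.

δ = d·√n = 0.86 × √38 = 5.3014

δ ≈ 5.301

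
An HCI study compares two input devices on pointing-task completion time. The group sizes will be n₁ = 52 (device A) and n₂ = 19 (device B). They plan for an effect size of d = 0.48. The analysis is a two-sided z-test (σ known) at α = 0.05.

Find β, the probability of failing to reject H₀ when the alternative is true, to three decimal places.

Noncentrality parameter: λ = d / √(1/n₁ + 1/n₂) = 0.48 / √(1/52 + 1/19) = 1.7906
Critical value for a two-sided test at α = 0.05: z_{α/2} = 1.960.
Power = Φ(λ − 1.960) + Φ(−λ − 1.960) = Φ(-0.169) + Φ(-3.751) = 0.4327 + 0.0001 = 0.4328.
Type II error: β = 1 − power = 1 − 0.4328 = 0.5672.

β ≈ 0.567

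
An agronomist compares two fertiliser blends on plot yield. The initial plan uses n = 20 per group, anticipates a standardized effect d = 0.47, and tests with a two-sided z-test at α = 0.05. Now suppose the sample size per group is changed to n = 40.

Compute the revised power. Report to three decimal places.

With n = 40 per group: δ = d·√(n/2) = 0.47 × √(40/2) = 2.1019. Critical value z_{0.025} = 1.960.
Revised power = Φ(δ − 1.960) + Φ(−δ − 1.960) = Φ(0.142) + Φ(-4.062) = 0.5564 + 0.0000 = 0.5565.

Power ≈ 0.556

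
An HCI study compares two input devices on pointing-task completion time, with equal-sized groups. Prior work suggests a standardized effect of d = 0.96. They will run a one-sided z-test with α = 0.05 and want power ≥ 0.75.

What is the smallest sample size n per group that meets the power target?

n = 12 per group

For power 0.75 need Φ(δ − z_{0.05}) = 0.75, so δ = z_{0.05} + z_{0.25} = 1.645 + 0.674 = 2.319.
δ = d·√(n/2) ⇒ n = 2(δ/d)² = 2 × (2.319 / 0.96)² = 11.67.
Rounding up, n = 12 per group.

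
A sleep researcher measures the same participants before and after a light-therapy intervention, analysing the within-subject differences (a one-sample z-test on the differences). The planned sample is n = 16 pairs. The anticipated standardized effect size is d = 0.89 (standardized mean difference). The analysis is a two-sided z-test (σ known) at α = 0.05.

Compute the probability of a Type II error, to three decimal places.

β ≈ 0.055

Noncentrality parameter: δ = d·√n = 0.89 × √16 = 3.5600
Critical value for a two-sided test at α = 0.05: z_{α/2} = 1.960.
Power = Φ(δ − 1.960) + Φ(−δ − 1.960) = Φ(1.600) + Φ(-5.520) = 0.9452 + 0.0000 = 0.9452.
Type II error: β = 1 − power = 1 − 0.9452 = 0.0548.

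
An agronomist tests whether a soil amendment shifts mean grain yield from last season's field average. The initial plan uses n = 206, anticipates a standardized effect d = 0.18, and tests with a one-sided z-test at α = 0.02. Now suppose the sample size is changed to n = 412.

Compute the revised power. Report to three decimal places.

With n = 412: δ = d·√n = 0.18 × √412 = 3.6536. Critical value z_{0.02} = 2.054.
Revised power = Φ(δ − 2.054) = Φ(1.600) = 0.9452.

Power ≈ 0.945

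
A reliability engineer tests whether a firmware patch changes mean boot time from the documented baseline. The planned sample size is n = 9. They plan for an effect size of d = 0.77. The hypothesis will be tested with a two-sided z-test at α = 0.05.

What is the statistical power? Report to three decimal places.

Noncentrality parameter: δ = d·√n = 0.77 × √9 = 2.3100
Two-sided α = 0.05 → critical value z_{0.025} = 1.960.
Power = Φ(δ − 1.960) + Φ(−δ − 1.960) = Φ(0.350) + Φ(-4.270) = 0.6368 + 0.0000 = 0.6369.

Power ≈ 0.637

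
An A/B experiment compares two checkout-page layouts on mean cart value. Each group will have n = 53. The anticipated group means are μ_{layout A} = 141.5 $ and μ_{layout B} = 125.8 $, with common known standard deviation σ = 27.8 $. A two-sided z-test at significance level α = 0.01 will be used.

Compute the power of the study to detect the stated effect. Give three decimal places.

Power ≈ 0.630

Standardized effect: d = |μ_{layout A} − μ_{layout B}| / σ = |141.5 − 125.8| / 27.8 = 0.5647
Noncentrality parameter: δ = d·√(n/2) = 0.5647 × √(53/2) = 2.9072
Critical value for a two-sided test at α = 0.01: z_{α/2} = 2.576.
Power = Φ(δ − 2.576) + Φ(−δ − 2.576) = Φ(0.331) + Φ(-5.483) = 0.6298 + 0.0000 = 0.6298.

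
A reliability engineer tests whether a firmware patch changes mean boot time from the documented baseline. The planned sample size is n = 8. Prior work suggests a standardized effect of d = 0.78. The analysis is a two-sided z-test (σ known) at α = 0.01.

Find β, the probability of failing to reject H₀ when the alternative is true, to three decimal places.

Noncentrality parameter: δ = d·√n = 0.78 × √8 = 2.2062
Critical value for a two-sided test at α = 0.01: z_{α/2} = 2.576.
Power = Φ(δ − 2.576) + Φ(−δ − 2.576) = Φ(-0.370) + Φ(-4.782) = 0.3558 + 0.0000 = 0.3558.
Type II error: β = 1 − power = 1 − 0.3558 = 0.6442.

β ≈ 0.644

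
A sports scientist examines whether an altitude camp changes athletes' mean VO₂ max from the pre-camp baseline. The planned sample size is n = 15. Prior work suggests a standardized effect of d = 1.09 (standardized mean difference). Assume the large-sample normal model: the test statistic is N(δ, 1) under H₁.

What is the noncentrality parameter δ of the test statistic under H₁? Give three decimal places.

δ ≈ 4.222

The noncentrality parameter scales effect size by the design's sample-size factor: δ = d·√n = 1.09 × √15 = 4.2216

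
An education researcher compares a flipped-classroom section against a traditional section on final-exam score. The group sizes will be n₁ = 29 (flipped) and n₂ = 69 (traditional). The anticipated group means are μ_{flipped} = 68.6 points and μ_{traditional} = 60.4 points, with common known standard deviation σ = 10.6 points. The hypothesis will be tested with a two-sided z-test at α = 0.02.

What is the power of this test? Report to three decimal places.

Power ≈ 0.879

Standardized effect: d = |μ_{flipped} − μ_{traditional}| / σ = |68.6 − 60.4| / 10.6 = 0.7736
Noncentrality parameter: δ = d / √(1/n₁ + 1/n₂) = 0.7736 / √(1/29 + 1/69) = 3.4956
Critical value for a two-sided test at α = 0.02: z_{α/2} = 2.326.
Power = Φ(δ − 2.326) + Φ(−δ − 2.326) = Φ(1.169) + Φ(-5.822) = 0.8788 + 0.0000 = 0.8788.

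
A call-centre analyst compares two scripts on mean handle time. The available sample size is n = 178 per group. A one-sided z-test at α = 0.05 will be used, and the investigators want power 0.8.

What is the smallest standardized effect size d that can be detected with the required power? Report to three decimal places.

Need Φ(δ − 1.645) = 0.8, so δ = 1.645 + 0.842 = 2.486.
δ = d·√(n/2) ⇒ d = δ/√(n/2) = 2.486/√(178/2) = 0.2636.

d ≈ 0.264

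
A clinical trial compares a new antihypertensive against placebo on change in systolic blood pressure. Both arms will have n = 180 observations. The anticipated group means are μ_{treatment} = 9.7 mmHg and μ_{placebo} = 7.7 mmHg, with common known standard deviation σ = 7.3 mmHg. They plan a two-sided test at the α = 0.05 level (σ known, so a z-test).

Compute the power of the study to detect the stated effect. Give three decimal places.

Standardized effect: d = |μ_{treatment} − μ_{placebo}| / σ = |9.7 − 7.7| / 7.3 = 0.2740
Noncentrality parameter: δ = d·√(n/2) = 0.2740 × √(180/2) = 2.5991
Two-sided α = 0.05 → critical value z_{0.025} = 1.960.
Power = Φ(δ − 1.960) + Φ(−δ − 1.960) = Φ(0.639) + Φ(-4.559) = 0.7386 + 0.0000 = 0.7386.

Power ≈ 0.739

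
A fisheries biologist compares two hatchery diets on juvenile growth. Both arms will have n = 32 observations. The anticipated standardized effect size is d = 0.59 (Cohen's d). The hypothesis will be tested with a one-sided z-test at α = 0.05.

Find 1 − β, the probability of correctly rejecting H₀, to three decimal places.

Power ≈ 0.763

Noncentrality parameter: δ = d·√(n/2) = 0.59 × √(32/2) = 2.3600
One-sided α = 0.05 → critical value z_{0.05} = 1.645.
Power = Φ(δ − 1.645) = Φ(0.715) = 0.7627.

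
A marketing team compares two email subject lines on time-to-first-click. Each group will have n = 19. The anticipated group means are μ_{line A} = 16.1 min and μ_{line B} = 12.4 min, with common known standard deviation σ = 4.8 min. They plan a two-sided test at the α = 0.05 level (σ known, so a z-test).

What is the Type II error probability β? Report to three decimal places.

Standardized effect: d = |μ_{line A} − μ_{line B}| / σ = |16.1 − 12.4| / 4.8 = 0.7708
Noncentrality parameter: δ = d·√(n/2) = 0.7708 × √(19/2) = 2.3759
Critical value for a two-sided test at α = 0.05: z_{α/2} = 1.960.
Power = Φ(δ − 1.960) + Φ(−δ − 1.960) = Φ(0.416) + Φ(-4.336) = 0.6613 + 0.0000 = 0.6613.
Type II error: β = 1 − power = 1 − 0.6613 = 0.3387.

β ≈ 0.339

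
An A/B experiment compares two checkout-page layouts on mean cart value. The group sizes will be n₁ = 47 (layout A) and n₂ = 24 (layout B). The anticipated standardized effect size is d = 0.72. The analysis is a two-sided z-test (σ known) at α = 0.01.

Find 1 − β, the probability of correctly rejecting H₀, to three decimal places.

Power ≈ 0.616

Noncentrality parameter: δ = d / √(1/n₁ + 1/n₂) = 0.72 / √(1/47 + 1/24) = 2.8698
Critical value for a two-sided test at α = 0.01: z_{α/2} = 2.576.
Power = Φ(δ − 2.576) + Φ(−δ − 2.576) = Φ(0.294) + Φ(-5.446) = 0.6156 + 0.0000 = 0.6156.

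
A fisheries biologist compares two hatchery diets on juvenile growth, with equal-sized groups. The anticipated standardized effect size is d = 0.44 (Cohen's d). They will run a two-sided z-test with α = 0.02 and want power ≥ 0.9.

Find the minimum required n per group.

n = 135 per group

Set Φ(δ − 2.326) = 0.9; then δ − 2.326 = Φ⁻¹(0.9) = 1.282, giving δ = 3.608.
(Ignoring the negligible lower-tail rejection probability gives the usual closed-form inversion.)
δ = d·√(n/2) ⇒ n = 2(δ/d)² = 2 × (3.608 / 0.44)² = 134.47.
Rounding up, n = 135 per group.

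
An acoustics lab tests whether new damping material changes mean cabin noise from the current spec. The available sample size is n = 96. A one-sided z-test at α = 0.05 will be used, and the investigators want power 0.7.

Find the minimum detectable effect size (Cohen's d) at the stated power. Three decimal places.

d ≈ 0.221

Required noncentrality: δ = z_{0.05} + z_{0.30} = 1.645 + 0.524 = 2.169.
δ = d·√n ⇒ d = δ/√n = 2.169/√96 = 0.2214.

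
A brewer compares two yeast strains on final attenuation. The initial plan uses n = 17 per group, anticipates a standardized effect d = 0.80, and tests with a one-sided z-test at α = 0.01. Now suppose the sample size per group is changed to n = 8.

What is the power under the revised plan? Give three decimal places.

With n = 8 per group: δ = d·√(n/2) = 0.80 × √(8/2) = 1.6000. Critical value z_{0.01} = 2.326.
Revised power = Φ(δ − 2.326) = Φ(-0.726) = 0.2338.

Power ≈ 0.234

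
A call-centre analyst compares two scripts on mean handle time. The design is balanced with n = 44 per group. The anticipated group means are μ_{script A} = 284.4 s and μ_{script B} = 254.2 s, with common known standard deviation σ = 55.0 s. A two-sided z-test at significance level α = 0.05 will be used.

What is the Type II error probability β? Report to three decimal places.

β ≈ 0.269

Standardized effect: d = |μ_{script A} − μ_{script B}| / σ = |284.4 − 254.2| / 55.0 = 0.5491
Noncentrality parameter: δ = d·√(n/2) = 0.5491 × √(44/2) = 2.5755
Critical value for a two-sided test at α = 0.05: z_{α/2} = 1.960.
Power = Φ(δ − 1.960) + Φ(−δ − 1.960) = Φ(0.616) + Φ(-4.535) = 0.7309 + 0.0000 = 0.7309.
Type II error: β = 1 − power = 1 − 0.7309 = 0.2691.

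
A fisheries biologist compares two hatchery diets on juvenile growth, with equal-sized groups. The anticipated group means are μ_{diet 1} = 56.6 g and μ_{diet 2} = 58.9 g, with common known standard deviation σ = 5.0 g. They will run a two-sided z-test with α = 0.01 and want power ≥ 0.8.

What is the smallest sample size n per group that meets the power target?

Standardized effect: d = |μ_{diet 1} − μ_{diet 2}| / σ = |56.6 − 58.9| / 5.0 = 0.4600
For power 0.8 need Φ(δ − z_{0.005}) = 0.8, so δ = z_{0.005} + z_{0.20} = 2.576 + 0.842 = 3.417.
(Ignoring the negligible lower-tail rejection probability gives the usual closed-form inversion.)
δ = d·√(n/2) ⇒ n = 2(δ/d)² = 2 × (3.417 / 0.4600)² = 110.39.
Round up to the next whole unit.

n = 111 per group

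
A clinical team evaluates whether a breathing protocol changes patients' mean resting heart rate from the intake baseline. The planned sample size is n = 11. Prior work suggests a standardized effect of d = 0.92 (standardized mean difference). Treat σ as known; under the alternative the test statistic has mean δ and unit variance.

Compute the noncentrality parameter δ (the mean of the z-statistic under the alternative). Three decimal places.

δ = d·√n = 0.92 × √11 = 3.0513

δ ≈ 3.051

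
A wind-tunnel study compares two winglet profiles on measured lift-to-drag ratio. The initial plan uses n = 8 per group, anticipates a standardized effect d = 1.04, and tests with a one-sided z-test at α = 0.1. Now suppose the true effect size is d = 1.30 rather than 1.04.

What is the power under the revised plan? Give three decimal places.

With d = 1.30: δ = d·√(n/2) = 1.30 × √(8/2) = 2.6000. Critical value z_{0.1} = 1.282.
Revised power = P(Z > 1.282 − δ) = Φ(1.318) = 0.9063.

Power ≈ 0.906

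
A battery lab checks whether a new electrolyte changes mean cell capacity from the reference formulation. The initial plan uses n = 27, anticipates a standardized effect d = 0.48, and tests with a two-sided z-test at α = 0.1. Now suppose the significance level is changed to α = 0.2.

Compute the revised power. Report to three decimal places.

Power ≈ 0.887

δ = d·√n = 0.48 × √27 = 2.4942 (unchanged). New critical value: z_{0.1} = 1.282.
Revised power = Φ(δ − 1.282) + Φ(−δ − 1.282) = Φ(1.213) + Φ(-3.776) = 0.8874 + 0.0001 = 0.8874.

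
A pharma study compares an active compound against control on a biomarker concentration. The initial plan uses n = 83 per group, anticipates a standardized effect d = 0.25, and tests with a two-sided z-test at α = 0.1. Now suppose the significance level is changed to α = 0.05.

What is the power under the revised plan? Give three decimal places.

Power ≈ 0.364

δ = d·√(n/2) = 0.25 × √(83/2) = 1.6105 (unchanged). New critical value: z_{0.025} = 1.960.
Revised power = Φ(δ − 1.960) + Φ(−δ − 1.960) = Φ(-0.349) + Φ(-3.570) = 0.3634 + 0.0002 = 0.3636.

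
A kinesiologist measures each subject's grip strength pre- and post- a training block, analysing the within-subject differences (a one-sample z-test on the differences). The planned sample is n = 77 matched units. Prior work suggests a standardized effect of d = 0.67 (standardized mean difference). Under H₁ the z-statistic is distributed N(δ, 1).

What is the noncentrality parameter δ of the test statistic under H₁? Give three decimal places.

δ ≈ 5.879

The noncentrality parameter scales effect size by the design's sample-size factor: δ = d·√n = 0.67 × √77 = 5.8792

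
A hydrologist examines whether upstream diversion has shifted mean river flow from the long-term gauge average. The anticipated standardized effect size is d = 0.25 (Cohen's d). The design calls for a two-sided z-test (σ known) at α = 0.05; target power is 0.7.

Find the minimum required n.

Set Φ(δ − 1.960) = 0.7; then δ − 1.960 = Φ⁻¹(0.7) = 0.524, giving δ = 2.484.
(The Φ(−δ − z_{α/2}) term is vanishingly small for δ > 0 and is dropped in the standard sample-size formula.)
δ = d·√n ⇒ n = (δ/d)² = (2.484 / 0.25)² = 98.75.
Round up to the next whole unit.

n = 99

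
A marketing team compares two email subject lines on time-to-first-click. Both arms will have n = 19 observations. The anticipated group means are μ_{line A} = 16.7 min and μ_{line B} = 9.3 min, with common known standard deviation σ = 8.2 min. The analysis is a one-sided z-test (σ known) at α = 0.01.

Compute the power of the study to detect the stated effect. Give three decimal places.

Standardized effect: d = |μ_{line A} − μ_{line B}| / σ = |16.7 − 9.3| / 8.2 = 0.9024
Noncentrality parameter: δ = d·√(n/2) = 0.9024 × √(19/2) = 2.7815
Critical value for a one-sided test at α = 0.01: z_α = 2.326.
Power = P(Z > 2.326 − δ) = Φ(0.455) = 0.6755.

Power ≈ 0.676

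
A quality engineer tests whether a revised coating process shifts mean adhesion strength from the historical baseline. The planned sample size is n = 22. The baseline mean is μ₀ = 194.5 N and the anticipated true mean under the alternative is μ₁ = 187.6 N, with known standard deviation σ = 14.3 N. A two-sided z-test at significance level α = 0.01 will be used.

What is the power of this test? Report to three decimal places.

Power ≈ 0.377

Standardized effect: d = |μ₁ − μ₀| / σ = |187.6 − 194.5| / 14.3 = 0.4825
Noncentrality parameter: δ = d·√n = 0.4825 × √22 = 2.2632
Critical value for a two-sided test at α = 0.01: z_{α/2} = 2.576.
Power = Φ(δ − 2.576) + Φ(−δ − 2.576) = Φ(-0.313) + Φ(-4.839) = 0.3773 + 0.0000 = 0.3773.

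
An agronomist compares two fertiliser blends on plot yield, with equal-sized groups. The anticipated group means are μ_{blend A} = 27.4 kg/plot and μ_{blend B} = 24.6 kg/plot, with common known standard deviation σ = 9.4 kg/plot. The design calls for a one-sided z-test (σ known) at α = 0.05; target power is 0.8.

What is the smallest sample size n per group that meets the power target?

n = 140 per group

Standardized effect: d = |μ_{blend A} − μ_{blend B}| / σ = |27.4 − 24.6| / 9.4 = 0.2979
For power 0.8 need Φ(δ − z_{0.05}) = 0.8, so δ = z_{0.05} + z_{0.20} = 1.645 + 0.842 = 2.486.
δ = d·√(n/2) ⇒ n = 2(δ/d)² = 2 × (2.486 / 0.2979)² = 139.36.
Round up to the next whole unit.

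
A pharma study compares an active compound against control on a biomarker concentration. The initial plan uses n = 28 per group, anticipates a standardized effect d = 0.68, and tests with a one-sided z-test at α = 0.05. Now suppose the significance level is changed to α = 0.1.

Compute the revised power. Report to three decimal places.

Power ≈ 0.897

δ = d·√(n/2) = 0.68 × √(28/2) = 2.5443 (unchanged). New critical value: z_{0.1} = 1.282.
Revised power = Φ(δ − 1.282) = Φ(1.263) = 0.8967.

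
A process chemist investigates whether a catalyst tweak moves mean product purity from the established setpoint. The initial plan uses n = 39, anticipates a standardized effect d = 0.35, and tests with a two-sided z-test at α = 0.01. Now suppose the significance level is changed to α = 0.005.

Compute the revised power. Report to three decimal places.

Power ≈ 0.267

δ = d·√n = 0.35 × √39 = 2.1857 (unchanged). New critical value: z_{0.0025} = 2.807.
Revised power = Φ(δ − 2.807) + Φ(−δ − 2.807) = Φ(-0.621) + Φ(-4.993) = 0.2672 + 0.0000 = 0.2672.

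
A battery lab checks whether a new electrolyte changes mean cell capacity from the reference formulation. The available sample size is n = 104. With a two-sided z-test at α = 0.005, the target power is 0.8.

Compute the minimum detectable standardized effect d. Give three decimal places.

d ≈ 0.358

Need Φ(δ − 2.807) = 0.8, so δ = 2.807 + 0.842 = 3.649.
(The second rejection-region term Φ(−δ − z_{α/2}) is negligible and dropped.)
δ = d·√n ⇒ d = δ/√n = 3.649/√104 = 0.3578.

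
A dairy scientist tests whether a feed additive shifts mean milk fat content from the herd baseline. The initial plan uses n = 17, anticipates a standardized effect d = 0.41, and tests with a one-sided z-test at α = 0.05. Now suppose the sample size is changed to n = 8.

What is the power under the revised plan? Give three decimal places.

Power ≈ 0.314

With n = 8: δ = d·√n = 0.41 × √8 = 1.1597. Critical value z_{0.05} = 1.645.
Revised power = Φ(δ − 1.645) = Φ(-0.485) = 0.3138.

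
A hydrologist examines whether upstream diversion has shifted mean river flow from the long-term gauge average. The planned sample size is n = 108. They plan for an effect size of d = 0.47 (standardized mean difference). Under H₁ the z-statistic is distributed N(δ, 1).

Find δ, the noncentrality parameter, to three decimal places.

δ ≈ 4.884

δ = d·√n = 0.47 × √108 = 4.8844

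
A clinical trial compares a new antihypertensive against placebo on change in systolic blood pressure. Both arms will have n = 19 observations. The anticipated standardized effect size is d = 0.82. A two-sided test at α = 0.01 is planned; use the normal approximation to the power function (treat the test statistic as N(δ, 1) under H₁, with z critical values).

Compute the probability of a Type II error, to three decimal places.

β ≈ 0.519

Noncentrality parameter: δ = d·√(n/2) = 0.82 × √(19/2) = 2.5274
Critical value for a two-sided test at α = 0.01: z_{α/2} = 2.576.
Power = Φ(δ − 2.576) + Φ(−δ − 2.576) = Φ(-0.048) + Φ(-5.103) = 0.4807 + 0.0000 = 0.4807.
Type II error: β = 1 − power = 1 − 0.4807 = 0.5193.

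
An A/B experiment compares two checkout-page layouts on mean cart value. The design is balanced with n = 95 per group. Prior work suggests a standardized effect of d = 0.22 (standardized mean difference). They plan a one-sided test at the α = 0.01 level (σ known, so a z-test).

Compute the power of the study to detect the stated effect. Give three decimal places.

Noncentrality parameter: δ = d·√(n/2) = 0.22 × √(95/2) = 1.5162
Critical value for a one-sided test at α = 0.01: z_α = 2.326.
Power = P(Z > 2.326 − δ) = Φ(-0.810) = 0.2089.

Power ≈ 0.209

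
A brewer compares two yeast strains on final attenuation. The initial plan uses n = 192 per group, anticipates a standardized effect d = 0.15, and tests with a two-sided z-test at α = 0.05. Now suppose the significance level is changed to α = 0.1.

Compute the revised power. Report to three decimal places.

δ = d·√(n/2) = 0.15 × √(192/2) = 1.4697 (unchanged). New critical value: z_{0.05} = 1.645.
Revised power = Φ(δ − 1.645) + Φ(−δ − 1.645) = Φ(-0.175) + Φ(-3.115) = 0.4305 + 0.0009 = 0.4314.

Power ≈ 0.431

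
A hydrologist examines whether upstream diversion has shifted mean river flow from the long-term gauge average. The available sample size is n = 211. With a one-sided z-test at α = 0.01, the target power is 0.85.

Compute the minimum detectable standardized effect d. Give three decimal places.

d ≈ 0.232

Required noncentrality: δ = z_{0.01} + z_{0.15} = 2.326 + 1.036 = 3.363.
δ = d·√n ⇒ d = δ/√n = 3.363/√211 = 0.2315.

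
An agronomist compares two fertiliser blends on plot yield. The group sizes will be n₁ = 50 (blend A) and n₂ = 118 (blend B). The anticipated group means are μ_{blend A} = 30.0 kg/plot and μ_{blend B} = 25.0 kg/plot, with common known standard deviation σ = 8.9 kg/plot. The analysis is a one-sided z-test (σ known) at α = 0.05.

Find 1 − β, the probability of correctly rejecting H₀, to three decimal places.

Standardized effect: d = |μ_{blend A} − μ_{blend B}| / σ = |30.0 − 25.0| / 8.9 = 0.5618
Noncentrality parameter: δ = d / √(1/n₁ + 1/n₂) = 0.5618 / √(1/50 + 1/118) = 3.3293
Critical value for a one-sided test at α = 0.05: z_α = 1.645.
Power = P(Z > 1.645 − δ) = Φ(1.684) = 0.9540.

Power ≈ 0.954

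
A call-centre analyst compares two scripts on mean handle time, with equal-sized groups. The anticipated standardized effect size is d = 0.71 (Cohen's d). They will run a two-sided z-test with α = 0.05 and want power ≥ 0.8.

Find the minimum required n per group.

For power 0.8 need Φ(δ − z_{0.025}) = 0.8, so δ = z_{0.025} + z_{0.20} = 1.960 + 0.842 = 2.802.
(Ignoring the negligible lower-tail rejection probability gives the usual closed-form inversion.)
δ = d·√(n/2) ⇒ n = 2(δ/d)² = 2 × (2.802 / 0.71)² = 31.14.
Rounding up, n = 32 per group.

n = 32 per group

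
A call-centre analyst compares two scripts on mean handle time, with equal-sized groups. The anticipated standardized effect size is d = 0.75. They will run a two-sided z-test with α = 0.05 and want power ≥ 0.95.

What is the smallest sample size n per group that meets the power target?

Set Φ(δ − 1.960) = 0.95; then δ − 1.960 = Φ⁻¹(0.95) = 1.645, giving δ = 3.605.
(Ignoring the negligible lower-tail rejection probability gives the usual closed-form inversion.)
δ = d·√(n/2) ⇒ n = 2(δ/d)² = 2 × (3.605 / 0.75)² = 46.20.
Rounding up, n = 47 per group.

n = 47 per group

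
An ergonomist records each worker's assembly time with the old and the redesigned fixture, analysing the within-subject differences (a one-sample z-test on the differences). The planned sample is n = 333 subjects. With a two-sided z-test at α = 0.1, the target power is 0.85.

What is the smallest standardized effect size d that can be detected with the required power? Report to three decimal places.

Required noncentrality: δ = z_{0.05} + z_{0.15} = 1.645 + 1.036 = 2.681.
(The second rejection-region term Φ(−δ − z_{α/2}) is negligible and dropped.)
δ = d·√n ⇒ d = δ/√n = 2.681/√333 = 0.1469.

d ≈ 0.147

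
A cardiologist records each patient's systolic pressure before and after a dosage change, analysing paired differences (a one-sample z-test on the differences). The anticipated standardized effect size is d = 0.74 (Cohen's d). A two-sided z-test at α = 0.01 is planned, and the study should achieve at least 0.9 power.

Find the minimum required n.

n = 28

For power 0.9 need Φ(δ − z_{0.005}) = 0.9, so δ = z_{0.005} + z_{0.10} = 2.576 + 1.282 = 3.857.
(For δ > 0 the lower-tail rejection region contributes negligibly to power, so the one-term inversion is standard.)
δ = d·√n ⇒ n = (δ/d)² = (3.857 / 0.74)² = 27.17.
Rounding up, n = 28.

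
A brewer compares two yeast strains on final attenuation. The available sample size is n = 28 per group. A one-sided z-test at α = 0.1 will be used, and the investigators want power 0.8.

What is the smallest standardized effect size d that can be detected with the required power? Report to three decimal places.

d ≈ 0.567

Need Φ(δ − 1.282) = 0.8, so δ = 1.282 + 0.842 = 2.123.
δ = d·√(n/2) ⇒ d = δ/√(n/2) = 2.123/√(28/2) = 0.5674.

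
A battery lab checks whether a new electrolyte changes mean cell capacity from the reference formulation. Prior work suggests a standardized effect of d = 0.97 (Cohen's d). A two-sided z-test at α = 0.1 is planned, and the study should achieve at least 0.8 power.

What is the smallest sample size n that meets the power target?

For power 0.8 need Φ(δ − z_{0.05}) = 0.8, so δ = z_{0.05} + z_{0.20} = 1.645 + 0.842 = 2.486.
(Ignoring the negligible lower-tail rejection probability gives the usual closed-form inversion.)
δ = d·√n ⇒ n = (δ/d)² = (2.486 / 0.97)² = 6.57.
Rounding up, n = 7.

n = 7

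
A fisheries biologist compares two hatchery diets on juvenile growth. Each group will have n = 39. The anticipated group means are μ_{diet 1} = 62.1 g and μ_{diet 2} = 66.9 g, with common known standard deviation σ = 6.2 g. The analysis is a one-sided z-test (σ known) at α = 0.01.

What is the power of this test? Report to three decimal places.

Standardized effect: d = |μ_{diet 1} − μ_{diet 2}| / σ = |62.1 − 66.9| / 6.2 = 0.7742
Noncentrality parameter: δ = d·√(n/2) = 0.7742 × √(39/2) = 3.4187
One-sided α = 0.01 → critical value z_{0.01} = 2.326.
Power = P(Z > 2.326 − δ) = Φ(1.092) = 0.8627.

Power ≈ 0.863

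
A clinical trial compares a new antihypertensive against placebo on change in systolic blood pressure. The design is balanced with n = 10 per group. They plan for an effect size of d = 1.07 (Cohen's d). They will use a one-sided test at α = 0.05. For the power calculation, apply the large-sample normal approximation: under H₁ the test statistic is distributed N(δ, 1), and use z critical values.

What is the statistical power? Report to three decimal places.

Noncentrality parameter: λ = d·√(n/2) = 1.07 × √(10/2) = 2.3926
One-sided α = 0.05 → critical value z_{0.05} = 1.645.
Power = Φ(λ − 1.645) = Φ(0.748) = 0.7727.

Power ≈ 0.773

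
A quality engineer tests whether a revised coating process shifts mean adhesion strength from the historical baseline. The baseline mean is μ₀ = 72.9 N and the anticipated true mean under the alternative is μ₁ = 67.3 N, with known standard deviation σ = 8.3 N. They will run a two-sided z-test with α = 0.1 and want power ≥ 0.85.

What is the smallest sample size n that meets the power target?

n = 16

Standardized effect: d = |μ₁ − μ₀| / σ = |67.3 − 72.9| / 8.3 = 0.6747
Set Φ(δ − 1.645) = 0.85; then δ − 1.645 = Φ⁻¹(0.85) = 1.036, giving δ = 2.681.
(Ignoring the negligible lower-tail rejection probability gives the usual closed-form inversion.)
δ = d·√n ⇒ n = (δ/d)² = (2.681 / 0.6747)² = 15.79.
Round up to the next whole unit.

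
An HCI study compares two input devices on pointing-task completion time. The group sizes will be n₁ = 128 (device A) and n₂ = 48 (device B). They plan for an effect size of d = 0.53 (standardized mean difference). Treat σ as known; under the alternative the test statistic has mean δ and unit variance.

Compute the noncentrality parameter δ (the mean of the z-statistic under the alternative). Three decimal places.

The noncentrality parameter scales effect size by the design's sample-size factor: δ = d / √(1/n₁ + 1/n₂) = 0.53 / √(1/128 + 1/48) = 3.1314

δ ≈ 3.131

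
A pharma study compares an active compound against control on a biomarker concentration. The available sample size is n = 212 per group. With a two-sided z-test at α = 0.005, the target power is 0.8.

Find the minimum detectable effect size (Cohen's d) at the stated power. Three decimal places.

d ≈ 0.354

Need Φ(δ − 2.807) = 0.8, so δ = 2.807 + 0.842 = 3.649.
(Lower-tail contribution to power is negligible for δ > 0.)
δ = d·√(n/2) ⇒ d = δ/√(n/2) = 3.649/√(212/2) = 0.3544.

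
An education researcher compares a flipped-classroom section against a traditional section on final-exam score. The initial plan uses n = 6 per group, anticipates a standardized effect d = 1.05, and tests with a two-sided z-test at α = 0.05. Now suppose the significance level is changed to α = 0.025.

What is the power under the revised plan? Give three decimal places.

Power ≈ 0.336

δ = d·√(n/2) = 1.05 × √(6/2) = 1.8187 (unchanged). New critical value: z_{0.0125} = 2.241.
Revised power = Φ(δ − 2.241) + Φ(−δ − 2.241) = Φ(-0.423) + Φ(-4.060) = 0.3362 + 0.0000 = 0.3363.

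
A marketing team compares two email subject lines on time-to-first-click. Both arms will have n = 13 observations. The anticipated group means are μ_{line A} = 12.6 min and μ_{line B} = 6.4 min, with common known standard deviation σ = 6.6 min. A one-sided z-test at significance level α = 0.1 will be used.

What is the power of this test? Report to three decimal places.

Standardized effect: d = |μ_{line A} − μ_{line B}| / σ = |12.6 − 6.4| / 6.6 = 0.9394
Noncentrality parameter: δ = d·√(n/2) = 0.9394 × √(13/2) = 2.3950
One-sided α = 0.1 → critical value z_{0.1} = 1.282.
Power = P(Z > 1.282 − δ) = Φ(1.113) = 0.8672.

Power ≈ 0.867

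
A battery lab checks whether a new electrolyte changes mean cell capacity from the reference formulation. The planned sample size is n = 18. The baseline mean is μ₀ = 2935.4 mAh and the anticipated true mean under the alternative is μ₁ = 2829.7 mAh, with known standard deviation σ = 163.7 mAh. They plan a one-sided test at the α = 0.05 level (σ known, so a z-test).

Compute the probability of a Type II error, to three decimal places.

Standardized effect: d = |μ₁ − μ₀| / σ = |2829.7 − 2935.4| / 163.7 = 0.6457
Noncentrality parameter: δ = d·√n = 0.6457 × √18 = 2.7394
Critical value for a one-sided test at α = 0.05: z_α = 1.645.
Power = Φ(δ − 1.645) = Φ(1.095) = 0.8632.
Type II error: β = 1 − power = 1 − 0.8632 = 0.1368.

β ≈ 0.137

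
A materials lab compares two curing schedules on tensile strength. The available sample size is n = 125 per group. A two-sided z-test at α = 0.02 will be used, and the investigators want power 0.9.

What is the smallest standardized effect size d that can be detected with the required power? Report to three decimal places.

Required noncentrality: δ = z_{0.01} + z_{0.10} = 2.326 + 1.282 = 3.608.
(The second rejection-region term Φ(−δ − z_{α/2}) is negligible and dropped.)
δ = d·√(n/2) ⇒ d = δ/√(n/2) = 3.608/√(125/2) = 0.4564.

d ≈ 0.456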